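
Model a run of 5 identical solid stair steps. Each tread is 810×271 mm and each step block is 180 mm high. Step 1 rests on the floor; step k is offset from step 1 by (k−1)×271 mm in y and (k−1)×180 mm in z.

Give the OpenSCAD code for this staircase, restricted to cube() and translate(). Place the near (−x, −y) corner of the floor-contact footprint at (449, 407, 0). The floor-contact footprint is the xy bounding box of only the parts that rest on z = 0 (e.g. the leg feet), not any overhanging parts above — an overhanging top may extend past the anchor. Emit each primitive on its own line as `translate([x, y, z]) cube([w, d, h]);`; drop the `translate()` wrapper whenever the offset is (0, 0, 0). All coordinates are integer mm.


translate([449, 407, 0]) cube([810, 271, 180]);
translate([449, 678, 180]) cube([810, 271, 180]);
translate([449, 949, 360]) cube([810, 271, 180]);
translate([449, 1220, 540]) cube([810, 271, 180]);
translate([449, 1491, 720]) cube([810, 271, 180]);


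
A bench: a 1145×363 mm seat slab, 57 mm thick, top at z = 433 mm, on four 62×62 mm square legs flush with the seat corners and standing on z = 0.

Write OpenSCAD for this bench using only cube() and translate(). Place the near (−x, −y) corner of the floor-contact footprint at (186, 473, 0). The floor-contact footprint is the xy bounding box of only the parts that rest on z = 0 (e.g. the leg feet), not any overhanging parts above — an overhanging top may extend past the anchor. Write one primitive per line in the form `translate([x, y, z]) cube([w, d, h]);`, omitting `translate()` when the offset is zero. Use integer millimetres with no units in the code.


translate([186, 473, 376]) cube([1145, 363, 57]);
translate([186, 473, 0]) cube([62, 62, 376]);
translate([186, 774, 0]) cube([62, 62, 376]);
translate([1269, 473, 0]) cube([62, 62, 376]);
translate([1269, 774, 0]) cube([62, 62, 376]);


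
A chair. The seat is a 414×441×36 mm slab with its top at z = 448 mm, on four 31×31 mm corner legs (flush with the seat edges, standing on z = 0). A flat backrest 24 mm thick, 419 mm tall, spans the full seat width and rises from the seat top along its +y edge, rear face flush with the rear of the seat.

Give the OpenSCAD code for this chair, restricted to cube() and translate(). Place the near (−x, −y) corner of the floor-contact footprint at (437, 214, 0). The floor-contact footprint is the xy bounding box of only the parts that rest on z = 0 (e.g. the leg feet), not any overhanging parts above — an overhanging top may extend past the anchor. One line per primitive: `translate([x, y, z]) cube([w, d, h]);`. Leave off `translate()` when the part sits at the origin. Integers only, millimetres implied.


translate([437, 214, 412]) cube([414, 441, 36]);
translate([437, 214, 0]) cube([31, 31, 412]);
translate([820, 214, 0]) cube([31, 31, 412]);
translate([437, 624, 0]) cube([31, 31, 412]);
translate([820, 624, 0]) cube([31, 31, 412]);
translate([437, 631, 448]) cube([414, 24, 419]);


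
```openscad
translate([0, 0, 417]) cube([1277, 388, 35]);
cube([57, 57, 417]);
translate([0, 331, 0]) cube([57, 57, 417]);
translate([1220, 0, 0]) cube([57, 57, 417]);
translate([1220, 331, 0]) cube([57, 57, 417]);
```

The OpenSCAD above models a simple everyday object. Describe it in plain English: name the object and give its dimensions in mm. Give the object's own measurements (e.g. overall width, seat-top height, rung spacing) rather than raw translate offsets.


A long wooden bench with a 1277 mm (x) × 388 mm (y) seat, 35 mm thick, its top surface 452 mm above the floor. Four 57 mm square legs at the seat corners, flush with the edges, run from z = 0 to the seat underside.


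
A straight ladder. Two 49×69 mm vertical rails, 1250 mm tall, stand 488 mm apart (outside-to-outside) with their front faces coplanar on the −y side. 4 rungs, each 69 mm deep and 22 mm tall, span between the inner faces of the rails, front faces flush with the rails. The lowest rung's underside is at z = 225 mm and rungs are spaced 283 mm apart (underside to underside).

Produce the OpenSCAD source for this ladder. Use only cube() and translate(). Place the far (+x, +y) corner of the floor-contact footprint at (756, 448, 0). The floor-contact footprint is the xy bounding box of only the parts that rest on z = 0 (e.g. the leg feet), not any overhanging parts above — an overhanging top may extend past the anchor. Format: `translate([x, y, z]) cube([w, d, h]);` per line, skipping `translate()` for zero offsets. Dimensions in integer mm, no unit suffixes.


translate([268, 379, 0]) cube([49, 69, 1250]);
translate([707, 379, 0]) cube([49, 69, 1250]);
translate([317, 379, 225]) cube([390, 69, 22]);
translate([317, 379, 508]) cube([390, 69, 22]);
translate([317, 379, 791]) cube([390, 69, 22]);
translate([317, 379, 1074]) cube([390, 69, 22]);


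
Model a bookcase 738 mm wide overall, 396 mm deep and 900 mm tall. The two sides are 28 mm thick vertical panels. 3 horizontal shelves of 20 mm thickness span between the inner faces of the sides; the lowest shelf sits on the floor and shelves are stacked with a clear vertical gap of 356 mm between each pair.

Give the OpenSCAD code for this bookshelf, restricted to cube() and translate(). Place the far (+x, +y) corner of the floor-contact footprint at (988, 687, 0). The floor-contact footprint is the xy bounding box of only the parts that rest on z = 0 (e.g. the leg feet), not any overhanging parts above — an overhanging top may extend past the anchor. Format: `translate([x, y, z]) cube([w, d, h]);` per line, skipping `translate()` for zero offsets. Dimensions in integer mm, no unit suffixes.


translate([250, 291, 0]) cube([28, 396, 900]);
translate([960, 291, 0]) cube([28, 396, 900]);
translate([278, 291, 0]) cube([682, 396, 20]);
translate([278, 291, 376]) cube([682, 396, 20]);
translate([278, 291, 752]) cube([682, 396, 20]);


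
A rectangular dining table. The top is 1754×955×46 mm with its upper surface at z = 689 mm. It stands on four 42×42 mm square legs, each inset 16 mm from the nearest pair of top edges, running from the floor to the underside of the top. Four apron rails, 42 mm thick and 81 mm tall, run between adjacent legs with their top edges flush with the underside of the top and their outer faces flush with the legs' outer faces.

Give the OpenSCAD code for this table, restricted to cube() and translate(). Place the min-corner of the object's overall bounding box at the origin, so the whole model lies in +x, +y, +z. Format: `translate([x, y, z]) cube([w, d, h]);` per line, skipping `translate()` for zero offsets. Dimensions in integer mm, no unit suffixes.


translate([0, 0, 643]) cube([1754, 955, 46]);
translate([16, 16, 0]) cube([42, 42, 643]);
translate([1696, 16, 0]) cube([42, 42, 643]);
translate([16, 897, 0]) cube([42, 42, 643]);
translate([1696, 897, 0]) cube([42, 42, 643]);
translate([58, 16, 562]) cube([1638, 42, 81]);
translate([58, 897, 562]) cube([1638, 42, 81]);
translate([16, 58, 562]) cube([42, 839, 81]);
translate([1696, 58, 562]) cube([42, 839, 81]);


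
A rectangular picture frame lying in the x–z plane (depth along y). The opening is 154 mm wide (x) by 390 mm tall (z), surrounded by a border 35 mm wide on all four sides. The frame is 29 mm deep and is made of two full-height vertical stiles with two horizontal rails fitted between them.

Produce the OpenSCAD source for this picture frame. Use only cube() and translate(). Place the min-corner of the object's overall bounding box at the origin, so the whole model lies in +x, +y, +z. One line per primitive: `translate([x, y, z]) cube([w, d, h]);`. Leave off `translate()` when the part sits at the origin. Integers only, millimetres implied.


cube([35, 29, 460]);
translate([189, 0, 0]) cube([35, 29, 460]);
translate([35, 0, 0]) cube([154, 29, 35]);
translate([35, 0, 425]) cube([154, 29, 35]);


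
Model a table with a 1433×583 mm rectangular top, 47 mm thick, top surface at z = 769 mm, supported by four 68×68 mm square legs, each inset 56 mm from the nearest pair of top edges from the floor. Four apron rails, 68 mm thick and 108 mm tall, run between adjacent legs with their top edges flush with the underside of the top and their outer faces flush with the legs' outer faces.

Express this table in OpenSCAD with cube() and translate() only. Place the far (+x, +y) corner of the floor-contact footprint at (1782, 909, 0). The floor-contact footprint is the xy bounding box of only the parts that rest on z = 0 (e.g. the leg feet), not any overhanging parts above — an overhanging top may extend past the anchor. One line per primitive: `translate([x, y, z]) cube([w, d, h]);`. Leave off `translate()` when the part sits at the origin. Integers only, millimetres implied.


// leg_h = 769 - 47 = 722
// apron z = 722 - 108 = 614
translate([405, 382, 722]) cube([1433, 583, 47]);
translate([461, 438, 0]) cube([68, 68, 722]);
translate([1714, 438, 0]) cube([68, 68, 722]);
translate([461, 841, 0]) cube([68, 68, 722]);
translate([1714, 841, 0]) cube([68, 68, 722]);
translate([529, 438, 614]) cube([1185, 68, 108]);
translate([529, 841, 614]) cube([1185, 68, 108]);
translate([461, 506, 614]) cube([68, 335, 108]);
translate([1714, 506, 614]) cube([68, 335, 108]);


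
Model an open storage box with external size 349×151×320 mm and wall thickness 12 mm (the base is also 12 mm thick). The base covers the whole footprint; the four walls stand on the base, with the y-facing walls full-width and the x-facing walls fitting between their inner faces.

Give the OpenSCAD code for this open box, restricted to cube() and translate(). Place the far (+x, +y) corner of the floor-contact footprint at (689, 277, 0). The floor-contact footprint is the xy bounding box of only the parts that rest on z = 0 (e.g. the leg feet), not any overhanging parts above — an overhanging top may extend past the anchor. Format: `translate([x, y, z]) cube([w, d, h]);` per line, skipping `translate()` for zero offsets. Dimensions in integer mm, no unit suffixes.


translate([340, 126, 0]) cube([349, 151, 12]);
translate([340, 126, 12]) cube([349, 12, 308]);
translate([340, 265, 12]) cube([349, 12, 308]);
translate([340, 138, 12]) cube([12, 127, 308]);
translate([677, 138, 12]) cube([12, 127, 308]);


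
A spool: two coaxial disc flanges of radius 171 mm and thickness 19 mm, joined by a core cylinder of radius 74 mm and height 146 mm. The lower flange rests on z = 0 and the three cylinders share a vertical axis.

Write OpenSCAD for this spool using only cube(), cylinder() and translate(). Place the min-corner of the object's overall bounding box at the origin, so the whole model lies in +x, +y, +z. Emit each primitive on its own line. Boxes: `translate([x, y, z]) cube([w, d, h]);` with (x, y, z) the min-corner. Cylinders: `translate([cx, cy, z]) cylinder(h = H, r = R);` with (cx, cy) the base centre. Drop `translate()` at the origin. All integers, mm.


translate([171, 171, 0]) cylinder(h = 19, r = 171);
translate([171, 171, 19]) cylinder(h = 146, r = 74);
translate([171, 171, 165]) cylinder(h = 19, r = 171);


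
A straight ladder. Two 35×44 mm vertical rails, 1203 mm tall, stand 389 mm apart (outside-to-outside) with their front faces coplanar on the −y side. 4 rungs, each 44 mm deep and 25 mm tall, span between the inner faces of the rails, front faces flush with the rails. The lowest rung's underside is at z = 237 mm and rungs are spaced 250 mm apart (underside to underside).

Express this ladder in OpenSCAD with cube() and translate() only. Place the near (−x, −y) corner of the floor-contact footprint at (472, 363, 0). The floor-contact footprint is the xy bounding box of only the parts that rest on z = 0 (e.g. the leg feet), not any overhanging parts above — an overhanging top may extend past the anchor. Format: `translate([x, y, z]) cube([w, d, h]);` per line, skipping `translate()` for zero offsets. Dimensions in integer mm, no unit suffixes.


translate([472, 363, 0]) cube([35, 44, 1203]);
translate([826, 363, 0]) cube([35, 44, 1203]);
translate([507, 363, 237]) cube([319, 44, 25]);
translate([507, 363, 487]) cube([319, 44, 25]);
translate([507, 363, 737]) cube([319, 44, 25]);
translate([507, 363, 987]) cube([319, 44, 25]);


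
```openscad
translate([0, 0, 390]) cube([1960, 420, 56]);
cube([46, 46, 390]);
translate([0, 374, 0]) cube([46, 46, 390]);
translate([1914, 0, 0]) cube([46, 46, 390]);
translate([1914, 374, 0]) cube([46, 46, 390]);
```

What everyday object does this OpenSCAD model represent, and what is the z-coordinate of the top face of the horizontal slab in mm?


A bench. The seat-top height is 446 mm.

A long slab on four corner posts — a bench. The slab sits at z = 390 with thickness 56, so the top is 390 + 56 = 446 mm.


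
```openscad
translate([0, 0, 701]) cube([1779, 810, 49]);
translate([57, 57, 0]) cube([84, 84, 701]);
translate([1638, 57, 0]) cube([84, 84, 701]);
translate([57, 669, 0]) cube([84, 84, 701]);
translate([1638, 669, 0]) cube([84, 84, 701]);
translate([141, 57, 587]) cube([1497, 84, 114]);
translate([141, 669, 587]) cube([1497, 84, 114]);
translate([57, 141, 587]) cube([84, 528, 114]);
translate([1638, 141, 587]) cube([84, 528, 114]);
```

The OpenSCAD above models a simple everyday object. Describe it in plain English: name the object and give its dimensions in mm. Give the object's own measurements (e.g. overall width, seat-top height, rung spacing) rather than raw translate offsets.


A table: top 1779 mm (x) × 810 mm (y), 49 mm thick, upper face at z = 750 mm, on four 84×84 mm square legs, each inset 57 mm from the nearest pair of top edges from z = 0 to the bottom of the top. Four apron rails, 84 mm thick and 114 mm tall, run between adjacent legs with their top edges flush with the underside of the top and their outer faces flush with the legs' outer faces.


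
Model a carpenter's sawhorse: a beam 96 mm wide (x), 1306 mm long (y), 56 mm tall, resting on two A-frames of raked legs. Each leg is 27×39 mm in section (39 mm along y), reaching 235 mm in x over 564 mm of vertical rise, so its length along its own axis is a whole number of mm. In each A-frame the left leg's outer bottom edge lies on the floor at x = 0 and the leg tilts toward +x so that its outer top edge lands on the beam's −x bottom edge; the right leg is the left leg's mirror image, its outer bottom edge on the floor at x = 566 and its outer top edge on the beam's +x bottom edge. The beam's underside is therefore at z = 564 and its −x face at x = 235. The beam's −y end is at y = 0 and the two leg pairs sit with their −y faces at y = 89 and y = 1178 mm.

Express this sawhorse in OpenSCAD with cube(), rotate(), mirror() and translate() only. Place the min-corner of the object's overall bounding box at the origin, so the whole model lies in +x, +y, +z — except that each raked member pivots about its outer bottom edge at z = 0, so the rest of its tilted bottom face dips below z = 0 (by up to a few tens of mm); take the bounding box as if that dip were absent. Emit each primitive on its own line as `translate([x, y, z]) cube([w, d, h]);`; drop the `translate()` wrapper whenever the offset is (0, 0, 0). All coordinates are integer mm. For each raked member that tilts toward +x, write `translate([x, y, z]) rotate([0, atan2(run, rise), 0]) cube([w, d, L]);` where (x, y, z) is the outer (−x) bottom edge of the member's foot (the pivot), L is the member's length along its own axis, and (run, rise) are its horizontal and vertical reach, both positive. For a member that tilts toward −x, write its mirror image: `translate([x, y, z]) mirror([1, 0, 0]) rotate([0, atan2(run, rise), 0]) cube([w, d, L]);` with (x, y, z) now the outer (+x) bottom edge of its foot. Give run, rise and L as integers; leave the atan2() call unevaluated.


translate([235, 0, 564]) cube([96, 1306, 56]);
translate([0, 89, 0]) rotate([0, atan2(235, 564), 0]) cube([27, 39, 611]);
translate([566, 89, 0]) mirror([1, 0, 0]) rotate([0, atan2(235, 564), 0]) cube([27, 39, 611]);
translate([0, 1178, 0]) rotate([0, atan2(235, 564), 0]) cube([27, 39, 611]);
translate([566, 1178, 0]) mirror([1, 0, 0]) rotate([0, atan2(235, 564), 0]) cube([27, 39, 611]);


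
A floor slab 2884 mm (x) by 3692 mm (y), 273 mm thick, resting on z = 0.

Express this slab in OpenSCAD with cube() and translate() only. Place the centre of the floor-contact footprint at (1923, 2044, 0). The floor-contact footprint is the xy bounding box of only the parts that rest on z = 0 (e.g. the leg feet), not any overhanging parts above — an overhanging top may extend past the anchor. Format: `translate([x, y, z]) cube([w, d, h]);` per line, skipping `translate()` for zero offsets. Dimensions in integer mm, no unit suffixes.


translate([481, 198, 0]) cube([2884, 3692, 273]);


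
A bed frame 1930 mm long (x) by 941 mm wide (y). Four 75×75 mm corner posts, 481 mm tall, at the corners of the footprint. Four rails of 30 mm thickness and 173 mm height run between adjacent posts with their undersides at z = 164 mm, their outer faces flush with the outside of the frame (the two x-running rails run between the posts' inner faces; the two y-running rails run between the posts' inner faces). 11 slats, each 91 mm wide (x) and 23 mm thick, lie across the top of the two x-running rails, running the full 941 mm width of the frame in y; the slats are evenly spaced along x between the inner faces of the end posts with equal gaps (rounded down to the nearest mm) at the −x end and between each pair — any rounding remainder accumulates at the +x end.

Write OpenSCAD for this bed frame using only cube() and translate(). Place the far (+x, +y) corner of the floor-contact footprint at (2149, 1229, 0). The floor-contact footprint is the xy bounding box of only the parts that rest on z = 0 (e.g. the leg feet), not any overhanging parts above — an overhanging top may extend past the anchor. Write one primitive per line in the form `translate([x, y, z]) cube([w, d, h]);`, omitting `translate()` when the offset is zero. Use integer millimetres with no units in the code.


translate([219, 288, 0]) cube([75, 75, 481]);
translate([219, 1154, 0]) cube([75, 75, 481]);
translate([2074, 288, 0]) cube([75, 75, 481]);
translate([2074, 1154, 0]) cube([75, 75, 481]);
translate([294, 288, 164]) cube([1780, 30, 173]);
translate([294, 1199, 164]) cube([1780, 30, 173]);
translate([219, 363, 164]) cube([30, 791, 173]);
translate([2119, 363, 164]) cube([30, 791, 173]);
translate([358, 288, 337]) cube([91, 941, 23]);
translate([513, 288, 337]) cube([91, 941, 23]);
translate([668, 288, 337]) cube([91, 941, 23]);
translate([823, 288, 337]) cube([91, 941, 23]);
translate([978, 288, 337]) cube([91, 941, 23]);
translate([1133, 288, 337]) cube([91, 941, 23]);
translate([1288, 288, 337]) cube([91, 941, 23]);
translate([1443, 288, 337]) cube([91, 941, 23]);
translate([1598, 288, 337]) cube([91, 941, 23]);
translate([1753, 288, 337]) cube([91, 941, 23]);
translate([1908, 288, 337]) cube([91, 941, 23]);


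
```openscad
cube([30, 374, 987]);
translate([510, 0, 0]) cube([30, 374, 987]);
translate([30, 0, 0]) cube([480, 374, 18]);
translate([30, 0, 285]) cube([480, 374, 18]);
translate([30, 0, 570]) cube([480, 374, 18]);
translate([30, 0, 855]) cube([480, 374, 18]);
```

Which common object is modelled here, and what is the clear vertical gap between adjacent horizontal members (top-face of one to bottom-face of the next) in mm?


A bookshelf. The clear shelf gap is 267 mm.

Two tall side panels with 4 horizontal boards between them — a bookshelf. The first two shelf undersides are at z = 0 and z = 285; with shelf thickness 18, the clear gap is 285 − 0 − 18 = 267 mm.


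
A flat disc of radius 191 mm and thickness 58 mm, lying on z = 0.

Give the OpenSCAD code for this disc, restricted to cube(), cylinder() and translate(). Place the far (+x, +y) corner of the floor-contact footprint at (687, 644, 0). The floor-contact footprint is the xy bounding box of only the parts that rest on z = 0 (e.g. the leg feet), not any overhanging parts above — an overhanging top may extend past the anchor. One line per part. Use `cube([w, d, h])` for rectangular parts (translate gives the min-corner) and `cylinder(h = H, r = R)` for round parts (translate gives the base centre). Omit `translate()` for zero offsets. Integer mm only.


translate([496, 453, 0]) cylinder(h = 58, r = 191);


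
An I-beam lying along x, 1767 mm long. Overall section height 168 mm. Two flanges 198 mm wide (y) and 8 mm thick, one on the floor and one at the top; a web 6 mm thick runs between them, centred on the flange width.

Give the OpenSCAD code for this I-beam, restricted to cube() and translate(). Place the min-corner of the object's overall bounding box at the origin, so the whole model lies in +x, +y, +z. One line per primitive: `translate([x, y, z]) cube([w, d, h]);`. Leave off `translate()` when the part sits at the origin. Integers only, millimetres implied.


cube([1767, 198, 8]);
translate([0, 96, 8]) cube([1767, 6, 152]);
translate([0, 0, 160]) cube([1767, 198, 8]);


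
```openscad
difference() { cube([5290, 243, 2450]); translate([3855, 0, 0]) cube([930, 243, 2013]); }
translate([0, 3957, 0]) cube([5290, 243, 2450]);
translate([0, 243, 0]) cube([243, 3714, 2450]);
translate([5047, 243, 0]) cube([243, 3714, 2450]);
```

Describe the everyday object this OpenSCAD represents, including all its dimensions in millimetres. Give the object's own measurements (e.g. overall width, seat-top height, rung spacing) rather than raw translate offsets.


A single room: four walls, each 2450 mm tall and 243 mm thick, enclosing an outside footprint 5290×4200 mm (x × y), no floor or roof. The front and back walls (−y and +y sides) run the full x-width; the side walls fit between their inner faces. A door opening 930 mm wide and 2013 mm tall is cut through the front wall from the floor up, its −x edge 3855 mm from the wall's −x end.


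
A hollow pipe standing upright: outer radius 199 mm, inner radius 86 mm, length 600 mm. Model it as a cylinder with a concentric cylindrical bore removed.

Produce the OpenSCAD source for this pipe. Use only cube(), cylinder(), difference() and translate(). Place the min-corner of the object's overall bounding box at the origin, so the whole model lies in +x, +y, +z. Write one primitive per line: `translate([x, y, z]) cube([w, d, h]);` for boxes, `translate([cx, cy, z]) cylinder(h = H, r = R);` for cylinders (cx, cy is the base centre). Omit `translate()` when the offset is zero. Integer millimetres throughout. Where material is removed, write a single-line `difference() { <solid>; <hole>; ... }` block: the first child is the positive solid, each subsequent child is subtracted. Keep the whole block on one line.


difference() { translate([199, 199, 0]) cylinder(h = 600, r = 199); translate([199, 199, 0]) cylinder(h = 600, r = 86); }


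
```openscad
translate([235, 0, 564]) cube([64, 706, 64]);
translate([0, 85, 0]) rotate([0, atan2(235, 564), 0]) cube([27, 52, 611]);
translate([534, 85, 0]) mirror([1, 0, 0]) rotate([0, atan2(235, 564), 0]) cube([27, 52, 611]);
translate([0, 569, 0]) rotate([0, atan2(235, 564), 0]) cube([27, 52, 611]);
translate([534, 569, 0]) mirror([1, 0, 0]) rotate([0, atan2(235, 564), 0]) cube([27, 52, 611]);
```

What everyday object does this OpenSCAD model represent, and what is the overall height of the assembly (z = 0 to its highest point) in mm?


A sawhorse. The overall height is 628 mm.

A beam across two mirrored pairs of raked legs — a sawhorse. The beam's underside is at z = 564 (matching the legs' vertical rise in atan2(235, 564)) and the beam is 64 mm tall, so its top is at 564 + 64 = 628 mm. The raked legs top out at the beam's underside, so that is the highest point.


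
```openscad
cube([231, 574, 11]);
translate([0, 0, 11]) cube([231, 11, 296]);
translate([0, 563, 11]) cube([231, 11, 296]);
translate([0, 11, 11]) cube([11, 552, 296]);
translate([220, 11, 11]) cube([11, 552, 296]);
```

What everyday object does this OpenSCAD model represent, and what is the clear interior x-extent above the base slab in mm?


An open box. The internal width is 209 mm.

A 231×574 base slab with four walls standing on it — an open box. The base is 231 mm wide and the walls are 11 mm thick, so the internal width is 231 − 2 × 11 = 209 mm.


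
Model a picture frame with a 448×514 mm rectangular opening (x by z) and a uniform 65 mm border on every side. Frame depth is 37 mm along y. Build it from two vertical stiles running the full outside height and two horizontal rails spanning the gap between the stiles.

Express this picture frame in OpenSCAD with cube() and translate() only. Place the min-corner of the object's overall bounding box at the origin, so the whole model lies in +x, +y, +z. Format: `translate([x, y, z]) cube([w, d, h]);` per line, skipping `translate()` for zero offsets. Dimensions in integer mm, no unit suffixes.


cube([65, 37, 644]);
translate([513, 0, 0]) cube([65, 37, 644]);
translate([65, 0, 0]) cube([448, 37, 65]);
translate([65, 0, 579]) cube([448, 37, 65]);


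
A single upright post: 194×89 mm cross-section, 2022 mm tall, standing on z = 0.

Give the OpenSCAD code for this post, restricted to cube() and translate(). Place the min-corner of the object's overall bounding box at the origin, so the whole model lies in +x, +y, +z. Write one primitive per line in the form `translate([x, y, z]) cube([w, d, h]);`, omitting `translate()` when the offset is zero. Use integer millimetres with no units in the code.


cube([194, 89, 2022]);


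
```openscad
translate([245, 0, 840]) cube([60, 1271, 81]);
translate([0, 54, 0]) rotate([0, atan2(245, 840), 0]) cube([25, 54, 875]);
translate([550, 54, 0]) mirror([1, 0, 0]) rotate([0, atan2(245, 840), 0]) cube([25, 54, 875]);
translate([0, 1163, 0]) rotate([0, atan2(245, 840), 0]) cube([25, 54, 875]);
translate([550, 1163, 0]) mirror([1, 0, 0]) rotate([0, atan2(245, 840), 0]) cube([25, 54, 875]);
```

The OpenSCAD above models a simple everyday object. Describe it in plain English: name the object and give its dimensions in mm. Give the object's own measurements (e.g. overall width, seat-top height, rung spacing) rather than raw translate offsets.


A sawhorse. A 60×1271×81 mm beam (x, y, z) sits on two A-frame leg pairs. Each pair is two raked legs of 25×54 mm section (54 mm along y) splaying symmetrically in x. Each leg rises 840 mm vertically over 245 mm of horizontal reach and is 875 mm long along its own axis. Every leg's outer bottom edge rests on the floor and its outer top edge meets a bottom edge of the beam — the left legs (tilting toward +x) meet the beam's −x bottom edge, the right legs (their mirror images, tilting toward −x) meet its +x bottom edge — so the leg tops tuck under the beam, the beam's underside is 840 mm above the floor, and the feet are 550 mm apart outside-to-outside with the beam centred between them. The two leg pairs are set in 54 mm from either end of the beam.


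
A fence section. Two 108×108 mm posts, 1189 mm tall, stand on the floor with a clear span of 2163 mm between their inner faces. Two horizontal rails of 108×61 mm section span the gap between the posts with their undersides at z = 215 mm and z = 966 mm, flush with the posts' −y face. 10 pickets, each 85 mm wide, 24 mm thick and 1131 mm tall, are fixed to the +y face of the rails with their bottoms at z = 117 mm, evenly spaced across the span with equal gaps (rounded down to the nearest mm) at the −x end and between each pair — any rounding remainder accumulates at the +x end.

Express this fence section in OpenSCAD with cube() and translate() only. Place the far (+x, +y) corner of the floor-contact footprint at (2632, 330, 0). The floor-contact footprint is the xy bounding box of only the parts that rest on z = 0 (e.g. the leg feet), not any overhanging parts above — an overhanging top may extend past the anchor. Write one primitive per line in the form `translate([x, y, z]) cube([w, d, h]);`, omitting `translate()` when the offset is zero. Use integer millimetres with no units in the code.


translate([253, 222, 0]) cube([108, 108, 1189]);
translate([2524, 222, 0]) cube([108, 108, 1189]);
translate([361, 222, 215]) cube([2163, 108, 61]);
translate([361, 222, 966]) cube([2163, 108, 61]);
translate([480, 330, 117]) cube([85, 24, 1131]);
translate([684, 330, 117]) cube([85, 24, 1131]);
translate([888, 330, 117]) cube([85, 24, 1131]);
translate([1092, 330, 117]) cube([85, 24, 1131]);
translate([1296, 330, 117]) cube([85, 24, 1131]);
translate([1500, 330, 117]) cube([85, 24, 1131]);
translate([1704, 330, 117]) cube([85, 24, 1131]);
translate([1908, 330, 117]) cube([85, 24, 1131]);
translate([2112, 330, 117]) cube([85, 24, 1131]);
translate([2316, 330, 117]) cube([85, 24, 1131]);


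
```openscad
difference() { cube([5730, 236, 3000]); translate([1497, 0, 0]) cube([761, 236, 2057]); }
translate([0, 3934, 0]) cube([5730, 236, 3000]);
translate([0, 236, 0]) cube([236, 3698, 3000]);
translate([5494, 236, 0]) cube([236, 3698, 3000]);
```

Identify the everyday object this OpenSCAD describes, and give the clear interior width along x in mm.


A single room. The interior width is 5258 mm.

Four walls enclosing a rectangle with a door in the front wall — a room. Outside width 5730 minus two 236 mm walls gives 5258 mm.


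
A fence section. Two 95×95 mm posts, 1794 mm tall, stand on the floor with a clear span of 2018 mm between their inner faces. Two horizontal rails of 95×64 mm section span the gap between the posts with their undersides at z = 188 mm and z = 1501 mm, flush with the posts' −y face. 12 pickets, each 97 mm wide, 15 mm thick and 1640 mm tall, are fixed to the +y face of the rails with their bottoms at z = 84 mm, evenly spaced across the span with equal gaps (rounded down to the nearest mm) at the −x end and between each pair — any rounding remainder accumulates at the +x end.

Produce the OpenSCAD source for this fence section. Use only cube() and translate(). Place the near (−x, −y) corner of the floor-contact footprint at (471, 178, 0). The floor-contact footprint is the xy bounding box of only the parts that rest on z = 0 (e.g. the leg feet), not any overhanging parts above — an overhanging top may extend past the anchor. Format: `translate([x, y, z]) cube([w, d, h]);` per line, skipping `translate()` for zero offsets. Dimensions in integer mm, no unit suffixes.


translate([471, 178, 0]) cube([95, 95, 1794]);
translate([2584, 178, 0]) cube([95, 95, 1794]);
translate([566, 178, 188]) cube([2018, 95, 64]);
translate([566, 178, 1501]) cube([2018, 95, 64]);
translate([631, 273, 84]) cube([97, 15, 1640]);
translate([793, 273, 84]) cube([97, 15, 1640]);
translate([955, 273, 84]) cube([97, 15, 1640]);
translate([1117, 273, 84]) cube([97, 15, 1640]);
translate([1279, 273, 84]) cube([97, 15, 1640]);
translate([1441, 273, 84]) cube([97, 15, 1640]);
translate([1603, 273, 84]) cube([97, 15, 1640]);
translate([1765, 273, 84]) cube([97, 15, 1640]);
translate([1927, 273, 84]) cube([97, 15, 1640]);
translate([2089, 273, 84]) cube([97, 15, 1640]);
translate([2251, 273, 84]) cube([97, 15, 1640]);
translate([2413, 273, 84]) cube([97, 15, 1640]);


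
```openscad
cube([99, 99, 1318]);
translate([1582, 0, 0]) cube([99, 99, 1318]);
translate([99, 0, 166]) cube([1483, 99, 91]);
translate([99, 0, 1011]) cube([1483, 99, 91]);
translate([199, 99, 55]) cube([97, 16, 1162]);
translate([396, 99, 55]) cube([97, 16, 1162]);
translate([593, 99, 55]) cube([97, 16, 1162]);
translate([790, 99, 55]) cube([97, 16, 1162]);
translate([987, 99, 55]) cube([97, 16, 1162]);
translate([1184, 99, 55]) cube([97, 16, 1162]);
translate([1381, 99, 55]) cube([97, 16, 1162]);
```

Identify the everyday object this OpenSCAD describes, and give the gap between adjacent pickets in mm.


A fence section. The picket gap is 100 mm.

Two posts, two rails, 7 pickets — a fence section. Span 1483 mm holds 7 pickets of 97 mm with 8 equal gaps: ⌊(1483 − 7·97) / 8⌋ = 100 mm.


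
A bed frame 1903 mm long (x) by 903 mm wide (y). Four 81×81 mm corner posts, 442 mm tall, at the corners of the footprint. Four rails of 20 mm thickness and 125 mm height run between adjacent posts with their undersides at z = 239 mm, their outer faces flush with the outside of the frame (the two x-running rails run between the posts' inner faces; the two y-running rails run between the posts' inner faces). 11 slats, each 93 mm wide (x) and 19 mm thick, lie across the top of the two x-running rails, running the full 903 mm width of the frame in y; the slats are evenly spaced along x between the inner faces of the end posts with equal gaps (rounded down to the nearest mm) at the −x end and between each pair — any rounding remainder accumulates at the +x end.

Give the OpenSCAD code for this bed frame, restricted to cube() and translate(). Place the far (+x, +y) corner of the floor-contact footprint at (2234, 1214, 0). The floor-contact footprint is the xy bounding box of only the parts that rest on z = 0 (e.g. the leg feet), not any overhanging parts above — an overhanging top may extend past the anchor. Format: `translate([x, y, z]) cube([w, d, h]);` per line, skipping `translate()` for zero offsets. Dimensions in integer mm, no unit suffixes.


// slat z = rail_z + rail_h = 239 + 125 = 364
// slat gap = ⌊(1741 − 11·93) / 12⌋ = 59
translate([331, 311, 0]) cube([81, 81, 442]);
translate([331, 1133, 0]) cube([81, 81, 442]);
translate([2153, 311, 0]) cube([81, 81, 442]);
translate([2153, 1133, 0]) cube([81, 81, 442]);
translate([412, 311, 239]) cube([1741, 20, 125]);
translate([412, 1194, 239]) cube([1741, 20, 125]);
translate([331, 392, 239]) cube([20, 741, 125]);
translate([2214, 392, 239]) cube([20, 741, 125]);
translate([471, 311, 364]) cube([93, 903, 19]);
translate([623, 311, 364]) cube([93, 903, 19]);
translate([775, 311, 364]) cube([93, 903, 19]);
translate([927, 311, 364]) cube([93, 903, 19]);
translate([1079, 311, 364]) cube([93, 903, 19]);
translate([1231, 311, 364]) cube([93, 903, 19]);
translate([1383, 311, 364]) cube([93, 903, 19]);
translate([1535, 311, 364]) cube([93, 903, 19]);
translate([1687, 311, 364]) cube([93, 903, 19]);
translate([1839, 311, 364]) cube([93, 903, 19]);
translate([1991, 311, 364]) cube([93, 903, 19]);


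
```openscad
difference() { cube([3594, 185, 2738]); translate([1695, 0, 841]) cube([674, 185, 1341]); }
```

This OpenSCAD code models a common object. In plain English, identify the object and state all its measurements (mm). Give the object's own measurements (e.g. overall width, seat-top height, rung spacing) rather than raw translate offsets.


A wall 3594 mm long (x), 185 mm thick (y), 2738 mm tall, with a rectangular window opening cut through it. The opening is 674 mm wide and 1341 mm tall; its sill is at z = 841 mm and its near (−x) edge is 1695 mm from the wall's −x end. The opening passes through the full wall thickness.


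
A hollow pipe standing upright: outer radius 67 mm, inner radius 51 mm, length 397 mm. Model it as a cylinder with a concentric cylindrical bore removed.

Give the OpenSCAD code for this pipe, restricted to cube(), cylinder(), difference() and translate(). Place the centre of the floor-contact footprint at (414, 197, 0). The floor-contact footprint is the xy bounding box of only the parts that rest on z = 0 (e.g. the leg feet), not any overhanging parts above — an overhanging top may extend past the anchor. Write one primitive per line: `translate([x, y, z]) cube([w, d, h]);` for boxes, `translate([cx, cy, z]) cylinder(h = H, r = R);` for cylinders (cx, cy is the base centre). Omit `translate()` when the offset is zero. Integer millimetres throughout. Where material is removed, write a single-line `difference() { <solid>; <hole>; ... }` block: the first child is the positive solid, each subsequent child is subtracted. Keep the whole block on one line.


difference() { translate([414, 197, 0]) cylinder(h = 397, r = 67); translate([414, 197, 0]) cylinder(h = 397, r = 51); }


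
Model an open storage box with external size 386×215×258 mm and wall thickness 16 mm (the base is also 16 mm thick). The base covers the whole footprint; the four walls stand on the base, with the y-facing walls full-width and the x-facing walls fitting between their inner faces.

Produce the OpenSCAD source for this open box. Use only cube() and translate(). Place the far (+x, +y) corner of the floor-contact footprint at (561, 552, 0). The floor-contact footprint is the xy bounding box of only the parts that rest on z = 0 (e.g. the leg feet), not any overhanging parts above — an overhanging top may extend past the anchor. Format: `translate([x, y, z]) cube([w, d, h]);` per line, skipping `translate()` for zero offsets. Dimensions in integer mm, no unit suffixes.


translate([175, 337, 0]) cube([386, 215, 16]);
translate([175, 337, 16]) cube([386, 16, 242]);
translate([175, 536, 16]) cube([386, 16, 242]);
translate([175, 353, 16]) cube([16, 183, 242]);
translate([545, 353, 16]) cube([16, 183, 242]);


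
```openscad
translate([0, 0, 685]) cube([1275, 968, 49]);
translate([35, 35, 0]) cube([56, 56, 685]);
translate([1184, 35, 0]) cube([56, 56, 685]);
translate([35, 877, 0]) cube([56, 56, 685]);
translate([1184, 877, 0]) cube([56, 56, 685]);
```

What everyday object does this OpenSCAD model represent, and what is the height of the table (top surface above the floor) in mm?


A table. The table height is 734 mm.

A 1275×968×49 slab sits at z = 685 on four 56 mm square posts — a table. The top surface is at 685 + 49 = 734 mm.


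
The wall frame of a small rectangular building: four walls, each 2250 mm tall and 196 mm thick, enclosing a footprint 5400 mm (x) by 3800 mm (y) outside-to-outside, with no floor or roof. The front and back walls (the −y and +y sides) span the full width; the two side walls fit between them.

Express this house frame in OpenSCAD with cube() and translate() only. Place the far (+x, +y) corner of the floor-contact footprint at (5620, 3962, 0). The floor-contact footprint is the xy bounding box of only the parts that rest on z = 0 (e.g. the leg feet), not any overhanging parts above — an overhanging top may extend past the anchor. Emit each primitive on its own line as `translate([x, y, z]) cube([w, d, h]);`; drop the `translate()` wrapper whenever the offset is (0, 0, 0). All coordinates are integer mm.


translate([220, 162, 0]) cube([5400, 196, 2250]);
translate([220, 3766, 0]) cube([5400, 196, 2250]);
translate([220, 358, 0]) cube([196, 3408, 2250]);
translate([5424, 358, 0]) cube([196, 3408, 2250]);


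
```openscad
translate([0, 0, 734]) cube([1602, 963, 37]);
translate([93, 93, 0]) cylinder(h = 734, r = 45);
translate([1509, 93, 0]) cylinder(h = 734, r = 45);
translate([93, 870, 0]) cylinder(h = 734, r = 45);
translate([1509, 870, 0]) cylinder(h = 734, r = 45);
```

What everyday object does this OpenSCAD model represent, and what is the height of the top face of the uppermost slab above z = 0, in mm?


A table. The table height is 771 mm.

A 1602×963×37 slab sits at z = 734 on four Ø90 mm round legs — a table. The top surface is at 734 + 37 = 771 mm.


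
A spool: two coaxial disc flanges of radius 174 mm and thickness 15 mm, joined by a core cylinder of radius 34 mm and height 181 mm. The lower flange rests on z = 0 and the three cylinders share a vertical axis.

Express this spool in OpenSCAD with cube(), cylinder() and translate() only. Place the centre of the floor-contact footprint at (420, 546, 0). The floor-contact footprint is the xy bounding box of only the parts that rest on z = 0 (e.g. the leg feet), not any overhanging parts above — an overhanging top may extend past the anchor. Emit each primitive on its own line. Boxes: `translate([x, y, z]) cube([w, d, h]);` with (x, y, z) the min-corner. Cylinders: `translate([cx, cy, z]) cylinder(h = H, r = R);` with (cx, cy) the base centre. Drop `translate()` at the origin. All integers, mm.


translate([420, 546, 0]) cylinder(h = 15, r = 174);
translate([420, 546, 15]) cylinder(h = 181, r = 34);
translate([420, 546, 196]) cylinder(h = 15, r = 174);


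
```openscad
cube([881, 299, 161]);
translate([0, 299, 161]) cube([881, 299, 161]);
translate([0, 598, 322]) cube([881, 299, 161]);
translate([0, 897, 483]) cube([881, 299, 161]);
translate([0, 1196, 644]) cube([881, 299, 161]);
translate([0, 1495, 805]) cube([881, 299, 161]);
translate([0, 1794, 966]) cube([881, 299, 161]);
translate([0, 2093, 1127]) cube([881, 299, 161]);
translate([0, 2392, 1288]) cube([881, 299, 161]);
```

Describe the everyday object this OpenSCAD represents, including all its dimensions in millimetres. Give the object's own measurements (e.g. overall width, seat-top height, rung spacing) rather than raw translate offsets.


A straight staircase of 9 solid steps. Each step is 881 mm wide (x), 299 mm deep (y, the going) and 161 mm tall (the rise). The first step rests on the floor; each subsequent step sits one going further in +y and one rise higher in +z, directly behind and above the previous step with no overlap.
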